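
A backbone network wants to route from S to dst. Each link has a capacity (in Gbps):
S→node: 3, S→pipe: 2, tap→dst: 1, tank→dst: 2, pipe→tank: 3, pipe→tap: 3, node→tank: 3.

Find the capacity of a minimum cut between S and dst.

3

Max flow = 3 (via 2 augmenting paths).
In the residual at optimum, the set reachable from S is {S, node, pipe, tank, tap}.
Cut edges: tank→dst (cap 2), tap→dst (cap 1). Sum = 3.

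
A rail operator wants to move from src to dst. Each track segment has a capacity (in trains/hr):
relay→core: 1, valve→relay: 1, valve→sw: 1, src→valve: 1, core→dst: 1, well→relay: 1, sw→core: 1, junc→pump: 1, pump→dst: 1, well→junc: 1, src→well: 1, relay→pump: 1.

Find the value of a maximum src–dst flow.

Augment src→valve→sw→core→dst: bottleneck 1. Total 1.
Augment src→well→relay→pump→dst: bottleneck 1. Total 2.
No augmenting path remains in the residual graph.

2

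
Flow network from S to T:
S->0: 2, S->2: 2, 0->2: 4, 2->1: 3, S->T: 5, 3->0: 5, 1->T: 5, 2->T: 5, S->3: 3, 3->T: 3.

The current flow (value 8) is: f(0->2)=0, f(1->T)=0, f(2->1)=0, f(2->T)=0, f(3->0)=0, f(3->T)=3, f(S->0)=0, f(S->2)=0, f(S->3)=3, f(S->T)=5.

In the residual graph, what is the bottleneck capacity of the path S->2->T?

Residual capacities along the path: S->2: 2, 2->T: 5.
Minimum is 2.

2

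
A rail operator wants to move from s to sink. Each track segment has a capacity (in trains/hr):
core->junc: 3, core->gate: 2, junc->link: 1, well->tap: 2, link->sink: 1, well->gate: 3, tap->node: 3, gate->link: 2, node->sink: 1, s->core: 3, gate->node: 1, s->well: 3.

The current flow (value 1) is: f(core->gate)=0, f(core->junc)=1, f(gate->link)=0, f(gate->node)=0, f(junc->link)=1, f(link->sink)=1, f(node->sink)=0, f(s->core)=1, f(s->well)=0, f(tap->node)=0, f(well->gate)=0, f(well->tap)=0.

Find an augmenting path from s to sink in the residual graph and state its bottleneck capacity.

Residual along s->core->gate->node->sink: s->core: 2, core->gate: 2, gate->node: 1, node->sink: 1.
Bottleneck = min = 1.

s->core->gate->node->sink, bottleneck 1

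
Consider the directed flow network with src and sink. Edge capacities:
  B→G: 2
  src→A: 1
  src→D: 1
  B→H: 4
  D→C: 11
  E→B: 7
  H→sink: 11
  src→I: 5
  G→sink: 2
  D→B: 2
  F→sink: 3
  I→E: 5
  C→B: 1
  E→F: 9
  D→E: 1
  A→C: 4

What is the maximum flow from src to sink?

7

Augment src→D→E→F→sink: bottleneck 1. Total 1.
Augment src→I→E→F→sink: bottleneck 2. Total 3.
Augment src→A→C→B→G→sink: bottleneck 1. Total 4.
Augment src→I→E→B→G→sink: bottleneck 1. Total 5.
Augment src→I→E→B→H→sink: bottleneck 2. Total 7.
No augmenting path remains in the residual graph.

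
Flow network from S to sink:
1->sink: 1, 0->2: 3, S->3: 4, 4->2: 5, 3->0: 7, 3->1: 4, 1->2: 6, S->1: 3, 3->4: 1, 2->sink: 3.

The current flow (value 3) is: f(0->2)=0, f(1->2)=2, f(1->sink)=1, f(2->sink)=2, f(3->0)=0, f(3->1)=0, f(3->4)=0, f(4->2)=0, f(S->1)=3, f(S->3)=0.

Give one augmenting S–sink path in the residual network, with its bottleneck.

Residual along S->3->1->2->sink: S->3: 4, 3->1: 4, 1->2: 4, 2->sink: 1.
Bottleneck = min = 1.

S->3->1->2->sink, bottleneck 1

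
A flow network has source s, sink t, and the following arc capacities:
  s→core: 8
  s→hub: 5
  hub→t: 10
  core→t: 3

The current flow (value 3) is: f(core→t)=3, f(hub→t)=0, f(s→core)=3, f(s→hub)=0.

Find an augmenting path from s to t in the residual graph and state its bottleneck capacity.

Residual along s→hub→t: s→hub: 5, hub→t: 10.
Bottleneck = min = 5.

s→hub→t, bottleneck 5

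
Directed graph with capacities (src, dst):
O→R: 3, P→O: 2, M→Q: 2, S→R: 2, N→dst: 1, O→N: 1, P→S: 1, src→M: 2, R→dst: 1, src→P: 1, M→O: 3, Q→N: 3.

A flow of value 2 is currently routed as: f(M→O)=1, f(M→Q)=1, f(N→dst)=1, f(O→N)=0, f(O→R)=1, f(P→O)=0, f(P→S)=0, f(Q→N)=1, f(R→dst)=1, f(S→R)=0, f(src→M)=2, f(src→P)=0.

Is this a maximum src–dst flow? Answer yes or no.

Yes

Residual reachable from src: {M, N, O, P, Q, R, S, src}; dst is not reachable.
Saturated cut: N→dst, R→dst with total capacity 2 = current flow value. Flow is maximum.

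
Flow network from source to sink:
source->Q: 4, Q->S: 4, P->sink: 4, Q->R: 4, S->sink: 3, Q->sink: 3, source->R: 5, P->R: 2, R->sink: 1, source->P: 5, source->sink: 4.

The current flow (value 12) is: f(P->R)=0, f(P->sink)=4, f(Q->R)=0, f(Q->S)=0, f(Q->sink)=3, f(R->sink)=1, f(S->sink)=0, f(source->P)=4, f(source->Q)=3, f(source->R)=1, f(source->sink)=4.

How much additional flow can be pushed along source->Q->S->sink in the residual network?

Residual capacities along the path: source->Q: 1, Q->S: 4, S->sink: 3.
Minimum is 1.

1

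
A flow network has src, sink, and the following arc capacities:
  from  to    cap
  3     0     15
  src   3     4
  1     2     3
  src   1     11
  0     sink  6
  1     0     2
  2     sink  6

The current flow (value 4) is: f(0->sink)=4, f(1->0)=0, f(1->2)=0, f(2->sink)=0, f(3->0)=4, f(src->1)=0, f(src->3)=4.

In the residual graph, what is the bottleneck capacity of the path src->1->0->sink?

Residual capacities along the path: src->1: 11, 1->0: 2, 0->sink: 2.
Minimum is 2.

2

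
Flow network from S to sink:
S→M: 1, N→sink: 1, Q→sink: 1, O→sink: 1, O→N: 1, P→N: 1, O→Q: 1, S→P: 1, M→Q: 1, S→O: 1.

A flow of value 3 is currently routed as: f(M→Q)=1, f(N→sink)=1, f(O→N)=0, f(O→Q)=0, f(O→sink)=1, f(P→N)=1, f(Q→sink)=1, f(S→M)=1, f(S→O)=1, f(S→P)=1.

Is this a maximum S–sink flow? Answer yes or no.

Yes

Residual reachable from S: {S}; sink is not reachable.
Saturated cut: S→P, S→M, S→O with total capacity 3 = current flow value. Flow is maximum.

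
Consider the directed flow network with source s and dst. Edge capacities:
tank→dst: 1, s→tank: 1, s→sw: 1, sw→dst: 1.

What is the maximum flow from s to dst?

Augment s→sw→dst: bottleneck 1. Total 1.
Augment s→tank→dst: bottleneck 1. Total 2.
No augmenting path remains in the residual graph.

2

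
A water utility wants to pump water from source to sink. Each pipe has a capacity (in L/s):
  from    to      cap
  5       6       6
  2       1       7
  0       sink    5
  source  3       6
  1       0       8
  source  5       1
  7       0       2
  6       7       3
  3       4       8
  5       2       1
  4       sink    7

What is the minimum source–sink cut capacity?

Max flow = 7 (via 2 augmenting paths).
In the residual at optimum, the set reachable from source is {source}.
Cut edges: source→3 (cap 6), source→5 (cap 1). Sum = 7.

7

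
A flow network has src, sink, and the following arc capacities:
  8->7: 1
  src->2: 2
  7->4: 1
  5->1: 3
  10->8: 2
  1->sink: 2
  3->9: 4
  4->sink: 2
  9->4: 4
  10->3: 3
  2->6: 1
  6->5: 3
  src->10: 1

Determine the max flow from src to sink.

Augment src->10->3->9->4->sink: bottleneck 1. Total 1.
Augment src->2->6->5->1->sink: bottleneck 1. Total 2.
No augmenting path remains in the residual graph.

2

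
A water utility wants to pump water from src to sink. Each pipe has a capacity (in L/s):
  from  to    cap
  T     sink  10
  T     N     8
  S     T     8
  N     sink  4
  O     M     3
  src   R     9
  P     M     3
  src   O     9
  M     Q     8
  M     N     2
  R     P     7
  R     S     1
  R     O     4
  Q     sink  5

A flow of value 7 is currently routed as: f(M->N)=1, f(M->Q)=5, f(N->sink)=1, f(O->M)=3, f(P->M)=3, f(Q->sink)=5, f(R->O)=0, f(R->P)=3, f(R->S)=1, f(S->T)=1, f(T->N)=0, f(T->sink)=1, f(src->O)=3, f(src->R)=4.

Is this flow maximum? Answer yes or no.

Residual reachable from src: {O, P, R, src}; sink is not reachable.
Saturated cut: R->S, P->M, O->M with total capacity 7 = current flow value. Flow is maximum.

Yes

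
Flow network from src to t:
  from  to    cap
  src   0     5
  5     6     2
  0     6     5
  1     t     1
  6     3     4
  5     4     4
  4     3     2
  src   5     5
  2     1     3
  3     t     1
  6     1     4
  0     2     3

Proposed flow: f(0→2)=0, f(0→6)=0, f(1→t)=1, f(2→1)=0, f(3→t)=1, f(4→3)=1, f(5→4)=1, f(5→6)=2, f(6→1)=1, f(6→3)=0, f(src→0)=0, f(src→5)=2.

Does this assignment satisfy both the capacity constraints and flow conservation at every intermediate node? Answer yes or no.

No

Conservation fails at 5: inflow 2 ≠ outflow 3.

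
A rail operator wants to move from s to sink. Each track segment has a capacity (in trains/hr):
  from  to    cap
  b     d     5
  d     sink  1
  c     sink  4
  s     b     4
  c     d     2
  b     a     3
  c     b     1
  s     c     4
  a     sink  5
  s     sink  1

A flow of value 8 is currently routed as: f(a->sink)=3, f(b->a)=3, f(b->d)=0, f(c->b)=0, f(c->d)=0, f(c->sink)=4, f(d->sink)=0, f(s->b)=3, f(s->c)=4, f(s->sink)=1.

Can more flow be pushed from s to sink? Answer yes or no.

Residual path s->b->d->sink has bottleneck 1 > 0.
Pushing 1 along it raises the flow to 9, so the given flow is not maximum.

Yes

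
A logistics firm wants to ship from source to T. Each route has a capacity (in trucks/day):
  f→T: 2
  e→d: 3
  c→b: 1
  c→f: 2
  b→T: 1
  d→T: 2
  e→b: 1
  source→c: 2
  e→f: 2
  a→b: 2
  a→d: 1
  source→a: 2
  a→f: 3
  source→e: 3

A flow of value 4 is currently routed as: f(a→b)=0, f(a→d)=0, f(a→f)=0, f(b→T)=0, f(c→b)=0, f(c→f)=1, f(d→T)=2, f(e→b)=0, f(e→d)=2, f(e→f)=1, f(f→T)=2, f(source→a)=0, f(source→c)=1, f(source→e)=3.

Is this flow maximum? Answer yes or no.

Residual path source→c→b→T has bottleneck 1 > 0.
Pushing 1 along it raises the flow to 5, so the given flow is not maximum.

No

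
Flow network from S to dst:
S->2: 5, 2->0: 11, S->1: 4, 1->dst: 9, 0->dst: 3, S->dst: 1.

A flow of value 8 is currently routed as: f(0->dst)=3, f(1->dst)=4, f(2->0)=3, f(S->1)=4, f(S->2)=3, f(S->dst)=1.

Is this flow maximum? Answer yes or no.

Yes

Residual reachable from S: {0, 2, S}; dst is not reachable.
Saturated cut: S->1, S->dst, 0->dst with total capacity 8 = current flow value. Flow is maximum.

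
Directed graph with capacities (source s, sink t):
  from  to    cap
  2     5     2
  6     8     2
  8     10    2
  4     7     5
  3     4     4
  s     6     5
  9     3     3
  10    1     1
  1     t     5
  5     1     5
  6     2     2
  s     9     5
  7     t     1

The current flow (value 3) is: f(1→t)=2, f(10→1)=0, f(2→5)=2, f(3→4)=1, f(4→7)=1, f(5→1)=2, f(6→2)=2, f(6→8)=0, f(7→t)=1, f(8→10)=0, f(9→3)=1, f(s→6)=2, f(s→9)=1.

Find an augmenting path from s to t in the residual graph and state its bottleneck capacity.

Residual along s→6→8→10→1→t: s→6: 3, 6→8: 2, 8→10: 2, 10→1: 1, 1→t: 3.
Bottleneck = min = 1.

s→6→8→10→1→t, bottleneck 1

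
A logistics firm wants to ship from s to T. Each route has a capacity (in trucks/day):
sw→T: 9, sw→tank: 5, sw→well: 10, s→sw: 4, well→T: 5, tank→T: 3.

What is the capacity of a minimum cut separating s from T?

Max flow = 4 (via 1 augmenting path).
In the residual at optimum, the set reachable from s is {s}.
Cut edges: s→sw (cap 4). Sum = 4.

4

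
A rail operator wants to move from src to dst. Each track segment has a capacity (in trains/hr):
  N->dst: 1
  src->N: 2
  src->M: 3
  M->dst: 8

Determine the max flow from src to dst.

4

Augment src->M->dst: bottleneck 3. Total 3.
Augment src->N->dst: bottleneck 1. Total 4.
No augmenting path remains in the residual graph.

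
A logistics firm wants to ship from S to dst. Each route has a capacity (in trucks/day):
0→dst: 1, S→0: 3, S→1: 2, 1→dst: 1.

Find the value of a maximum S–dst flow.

2

Augment S→0→dst: bottleneck 1. Total 1.
Augment S→1→dst: bottleneck 1. Total 2.
No augmenting path remains in the residual graph.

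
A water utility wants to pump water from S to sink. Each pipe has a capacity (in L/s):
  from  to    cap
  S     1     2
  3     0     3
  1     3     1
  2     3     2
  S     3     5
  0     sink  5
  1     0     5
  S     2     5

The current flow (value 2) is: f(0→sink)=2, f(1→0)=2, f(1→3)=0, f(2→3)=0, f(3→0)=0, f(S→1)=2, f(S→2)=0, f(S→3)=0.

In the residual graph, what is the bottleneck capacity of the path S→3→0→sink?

Residual capacities along the path: S→3: 5, 3→0: 3, 0→sink: 3.
Minimum is 3.

3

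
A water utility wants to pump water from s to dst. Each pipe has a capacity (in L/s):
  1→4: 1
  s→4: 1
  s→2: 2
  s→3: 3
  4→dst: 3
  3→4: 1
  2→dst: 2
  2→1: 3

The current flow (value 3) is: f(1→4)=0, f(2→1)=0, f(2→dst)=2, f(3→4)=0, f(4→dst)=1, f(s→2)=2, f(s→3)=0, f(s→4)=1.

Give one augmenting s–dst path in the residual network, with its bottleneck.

s→3→4→dst, bottleneck 1

Residual along s→3→4→dst: s→3: 3, 3→4: 1, 4→dst: 2.
Bottleneck = min = 1.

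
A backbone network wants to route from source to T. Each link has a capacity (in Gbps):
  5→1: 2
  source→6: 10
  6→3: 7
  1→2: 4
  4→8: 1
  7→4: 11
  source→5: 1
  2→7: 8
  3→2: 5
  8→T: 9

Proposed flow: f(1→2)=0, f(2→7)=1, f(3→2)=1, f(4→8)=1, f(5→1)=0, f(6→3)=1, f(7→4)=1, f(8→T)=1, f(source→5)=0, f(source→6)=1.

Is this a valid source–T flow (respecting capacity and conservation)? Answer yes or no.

Every edge has 0 ≤ f(e) ≤ cap(e).
At each intermediate node, inflow equals outflow.

Yes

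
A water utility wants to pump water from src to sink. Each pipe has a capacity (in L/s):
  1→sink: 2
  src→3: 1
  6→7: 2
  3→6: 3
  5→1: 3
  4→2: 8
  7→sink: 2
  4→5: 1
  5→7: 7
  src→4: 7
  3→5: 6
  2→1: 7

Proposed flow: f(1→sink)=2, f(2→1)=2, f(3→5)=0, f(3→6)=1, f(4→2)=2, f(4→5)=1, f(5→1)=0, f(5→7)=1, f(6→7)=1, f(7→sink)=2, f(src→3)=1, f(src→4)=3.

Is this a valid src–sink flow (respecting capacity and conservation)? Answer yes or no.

Yes

Every edge has 0 ≤ f(e) ≤ cap(e).
At each intermediate node, inflow equals outflow.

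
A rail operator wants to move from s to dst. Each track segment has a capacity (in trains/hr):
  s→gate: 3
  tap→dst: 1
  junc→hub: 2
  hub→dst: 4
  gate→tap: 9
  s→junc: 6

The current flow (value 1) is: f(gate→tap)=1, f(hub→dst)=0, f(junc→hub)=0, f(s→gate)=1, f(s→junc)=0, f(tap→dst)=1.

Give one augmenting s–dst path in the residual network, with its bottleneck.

Residual along s→junc→hub→dst: s→junc: 6, junc→hub: 2, hub→dst: 4.
Bottleneck = min = 2.

s→junc→hub→dst, bottleneck 2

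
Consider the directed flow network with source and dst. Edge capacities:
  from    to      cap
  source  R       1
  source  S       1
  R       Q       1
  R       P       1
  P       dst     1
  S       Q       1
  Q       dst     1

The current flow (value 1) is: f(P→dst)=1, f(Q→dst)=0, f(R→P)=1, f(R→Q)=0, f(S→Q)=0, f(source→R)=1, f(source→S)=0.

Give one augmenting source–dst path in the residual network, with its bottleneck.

Residual along source→S→Q→dst: source→S: 1, S→Q: 1, Q→dst: 1.
Bottleneck = min = 1.

source→S→Q→dst, bottleneck 1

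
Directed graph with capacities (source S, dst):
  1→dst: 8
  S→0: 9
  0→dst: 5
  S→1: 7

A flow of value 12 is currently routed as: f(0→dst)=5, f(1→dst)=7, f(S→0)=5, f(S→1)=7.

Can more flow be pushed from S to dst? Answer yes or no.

No

Residual reachable from S: {0, S}; dst is not reachable.
Saturated cut: S→1, 0→dst with total capacity 12 = current flow value. Flow is maximum.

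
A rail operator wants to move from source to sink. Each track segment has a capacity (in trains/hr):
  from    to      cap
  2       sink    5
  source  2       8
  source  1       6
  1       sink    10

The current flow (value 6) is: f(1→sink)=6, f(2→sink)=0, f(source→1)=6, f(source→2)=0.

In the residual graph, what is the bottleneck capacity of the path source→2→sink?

Residual capacities along the path: source→2: 8, 2→sink: 5.
Minimum is 5.

5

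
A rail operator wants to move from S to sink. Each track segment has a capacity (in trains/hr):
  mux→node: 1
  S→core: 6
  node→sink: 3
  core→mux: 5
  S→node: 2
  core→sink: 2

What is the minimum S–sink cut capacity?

5

Max flow = 5 (via 3 augmenting paths).
In the residual at optimum, the set reachable from S is {S, core, mux}.
Cut edges: S→node (cap 2), core→sink (cap 2), mux→node (cap 1). Sum = 5.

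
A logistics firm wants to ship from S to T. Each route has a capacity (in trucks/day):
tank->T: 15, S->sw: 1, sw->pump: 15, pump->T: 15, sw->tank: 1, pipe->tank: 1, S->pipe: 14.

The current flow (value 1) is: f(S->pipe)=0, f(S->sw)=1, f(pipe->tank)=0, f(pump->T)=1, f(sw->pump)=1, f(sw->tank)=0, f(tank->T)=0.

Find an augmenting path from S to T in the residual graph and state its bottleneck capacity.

S->pipe->tank->T, bottleneck 1

Residual along S->pipe->tank->T: S->pipe: 14, pipe->tank: 1, tank->T: 15.
Bottleneck = min = 1.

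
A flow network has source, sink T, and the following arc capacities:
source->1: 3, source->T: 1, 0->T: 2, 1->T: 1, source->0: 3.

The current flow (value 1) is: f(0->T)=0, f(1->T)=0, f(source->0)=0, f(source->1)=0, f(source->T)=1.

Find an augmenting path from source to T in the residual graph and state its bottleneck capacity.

source->1->T, bottleneck 1

Residual along source->1->T: source->1: 3, 1->T: 1.
Bottleneck = min = 1.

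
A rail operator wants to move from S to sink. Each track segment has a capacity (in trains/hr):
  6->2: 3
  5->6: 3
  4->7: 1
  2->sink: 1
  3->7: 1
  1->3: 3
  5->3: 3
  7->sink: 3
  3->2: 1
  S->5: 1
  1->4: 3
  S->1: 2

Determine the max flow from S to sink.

3

Augment S->1->4->7->sink: bottleneck 1. Total 1.
Augment S->1->3->7->sink: bottleneck 1. Total 2.
Augment S->5->3->2->sink: bottleneck 1. Total 3.
No augmenting path remains in the residual graph.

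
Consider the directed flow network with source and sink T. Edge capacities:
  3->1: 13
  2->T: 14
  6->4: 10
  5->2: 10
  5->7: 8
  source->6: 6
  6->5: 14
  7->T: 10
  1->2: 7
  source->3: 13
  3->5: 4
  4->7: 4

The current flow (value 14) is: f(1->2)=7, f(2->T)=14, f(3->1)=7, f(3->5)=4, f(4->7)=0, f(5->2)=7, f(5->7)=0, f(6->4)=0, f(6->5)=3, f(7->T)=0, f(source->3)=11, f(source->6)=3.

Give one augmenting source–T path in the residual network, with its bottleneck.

Residual along source->6->5->7->T: source->6: 3, 6->5: 11, 5->7: 8, 7->T: 10.
Bottleneck = min = 3.

source->6->5->7->T, bottleneck 3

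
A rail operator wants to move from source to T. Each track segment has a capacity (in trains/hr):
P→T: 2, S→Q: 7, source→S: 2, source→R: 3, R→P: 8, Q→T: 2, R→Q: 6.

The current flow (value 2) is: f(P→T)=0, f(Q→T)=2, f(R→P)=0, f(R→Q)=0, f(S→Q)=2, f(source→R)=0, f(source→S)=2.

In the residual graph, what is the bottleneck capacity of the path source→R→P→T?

2

Residual capacities along the path: source→R: 3, R→P: 8, P→T: 2.
Minimum is 2.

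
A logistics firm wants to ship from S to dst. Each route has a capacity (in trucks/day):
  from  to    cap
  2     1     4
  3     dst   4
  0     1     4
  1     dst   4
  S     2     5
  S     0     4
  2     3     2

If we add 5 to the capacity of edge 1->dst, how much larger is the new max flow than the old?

3

Original max flow = 6.
After raising cap(1->dst), augmenting paths through that edge carry 3 more units.
New max flow = 9. Increase = 3.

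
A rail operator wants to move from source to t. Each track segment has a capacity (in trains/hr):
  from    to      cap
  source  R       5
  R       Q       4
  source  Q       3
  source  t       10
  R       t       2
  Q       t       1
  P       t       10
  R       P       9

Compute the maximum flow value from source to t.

16

Augment source→t: bottleneck 10. Total 10.
Augment source→R→t: bottleneck 2. Total 12.
Augment source→Q→t: bottleneck 1. Total 13.
Augment source→R→P→t: bottleneck 3. Total 16.
No augmenting path remains in the residual graph.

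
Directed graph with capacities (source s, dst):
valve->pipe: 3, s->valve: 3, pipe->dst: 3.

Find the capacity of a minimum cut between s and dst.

Max flow = 3 (via 1 augmenting path).
In the residual at optimum, the set reachable from s is {s}.
Cut edges: s->valve (cap 3). Sum = 3.

3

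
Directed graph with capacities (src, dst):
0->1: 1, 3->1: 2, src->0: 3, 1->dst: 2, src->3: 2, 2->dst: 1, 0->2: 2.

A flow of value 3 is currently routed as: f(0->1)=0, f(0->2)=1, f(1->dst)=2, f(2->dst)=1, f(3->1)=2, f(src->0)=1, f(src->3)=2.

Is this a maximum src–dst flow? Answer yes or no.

Residual reachable from src: {0, 1, 2, 3, src}; dst is not reachable.
Saturated cut: 1->dst, 2->dst with total capacity 3 = current flow value. Flow is maximum.

Yes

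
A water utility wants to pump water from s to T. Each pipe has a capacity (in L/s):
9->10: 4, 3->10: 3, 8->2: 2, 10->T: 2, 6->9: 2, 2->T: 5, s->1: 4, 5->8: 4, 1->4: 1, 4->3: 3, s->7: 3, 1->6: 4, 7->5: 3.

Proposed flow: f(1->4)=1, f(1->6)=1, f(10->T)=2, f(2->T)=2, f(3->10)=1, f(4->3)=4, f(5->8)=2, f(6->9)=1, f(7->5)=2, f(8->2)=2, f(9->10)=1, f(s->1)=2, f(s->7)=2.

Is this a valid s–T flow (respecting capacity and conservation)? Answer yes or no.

Capacity violated on 4->3: flow 4 > capacity 3.

No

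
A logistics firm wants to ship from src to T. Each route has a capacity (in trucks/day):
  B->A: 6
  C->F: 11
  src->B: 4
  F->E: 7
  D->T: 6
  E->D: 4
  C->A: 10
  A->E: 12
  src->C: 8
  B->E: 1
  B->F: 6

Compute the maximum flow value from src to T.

Augment src->B->E->D->T: bottleneck 1. Total 1.
Augment src->C->A->E->D->T: bottleneck 3. Total 4.
No augmenting path remains in the residual graph.

4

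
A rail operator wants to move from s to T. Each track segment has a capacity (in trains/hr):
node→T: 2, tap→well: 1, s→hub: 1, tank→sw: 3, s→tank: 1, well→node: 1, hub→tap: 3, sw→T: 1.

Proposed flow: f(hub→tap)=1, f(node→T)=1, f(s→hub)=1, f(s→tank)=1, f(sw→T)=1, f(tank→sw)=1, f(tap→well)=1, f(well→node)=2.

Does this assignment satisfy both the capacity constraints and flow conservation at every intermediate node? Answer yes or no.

No

Capacity violated on well→node: flow 2 > capacity 1.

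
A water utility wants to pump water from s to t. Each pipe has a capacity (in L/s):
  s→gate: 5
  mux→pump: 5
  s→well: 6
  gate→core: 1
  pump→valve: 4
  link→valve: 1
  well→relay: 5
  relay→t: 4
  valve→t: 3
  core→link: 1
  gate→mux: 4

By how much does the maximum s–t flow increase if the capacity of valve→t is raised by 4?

2

Original max flow = 7.
After raising cap(valve→t), augmenting paths through that edge carry 2 more units.
New max flow = 9. Increase = 2.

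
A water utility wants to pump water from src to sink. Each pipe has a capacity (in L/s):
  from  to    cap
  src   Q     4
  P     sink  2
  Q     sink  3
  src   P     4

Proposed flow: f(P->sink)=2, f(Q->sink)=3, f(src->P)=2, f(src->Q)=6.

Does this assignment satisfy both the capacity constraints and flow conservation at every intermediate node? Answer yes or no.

No

Capacity violated on src->Q: flow 6 > capacity 4.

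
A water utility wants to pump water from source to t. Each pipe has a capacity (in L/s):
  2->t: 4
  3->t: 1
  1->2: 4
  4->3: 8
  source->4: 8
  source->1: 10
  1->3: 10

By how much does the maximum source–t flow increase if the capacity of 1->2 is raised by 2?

0

Original max flow = 5.
Even with extra capacity on 1->2, another cut of capacity 5 remains binding.
New max flow = 5. Increase = 0.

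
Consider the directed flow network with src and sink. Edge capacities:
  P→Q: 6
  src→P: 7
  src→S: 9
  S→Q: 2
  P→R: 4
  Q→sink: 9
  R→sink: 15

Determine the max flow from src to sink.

9

Augment src→P→R→sink: bottleneck 4. Total 4.
Augment src→P→Q→sink: bottleneck 3. Total 7.
Augment src→S→Q→sink: bottleneck 2. Total 9.
No augmenting path remains in the residual graph.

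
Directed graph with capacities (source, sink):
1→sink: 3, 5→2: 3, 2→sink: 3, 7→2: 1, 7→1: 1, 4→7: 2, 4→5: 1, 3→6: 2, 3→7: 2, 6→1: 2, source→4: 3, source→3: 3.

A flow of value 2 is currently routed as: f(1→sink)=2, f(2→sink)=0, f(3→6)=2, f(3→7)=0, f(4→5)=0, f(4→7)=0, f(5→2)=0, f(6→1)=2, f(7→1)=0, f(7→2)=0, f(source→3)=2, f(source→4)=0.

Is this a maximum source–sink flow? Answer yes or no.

Residual path source→3→7→1→sink has bottleneck 1 > 0.
Pushing 1 along it raises the flow to 3, so the given flow is not maximum.

No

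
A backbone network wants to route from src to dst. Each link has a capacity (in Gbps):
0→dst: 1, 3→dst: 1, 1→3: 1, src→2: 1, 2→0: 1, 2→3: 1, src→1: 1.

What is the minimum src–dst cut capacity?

Max flow = 2 (via 2 augmenting paths).
In the residual at optimum, the set reachable from src is {src}.
Cut edges: src→1 (cap 1), src→2 (cap 1). Sum = 2.

2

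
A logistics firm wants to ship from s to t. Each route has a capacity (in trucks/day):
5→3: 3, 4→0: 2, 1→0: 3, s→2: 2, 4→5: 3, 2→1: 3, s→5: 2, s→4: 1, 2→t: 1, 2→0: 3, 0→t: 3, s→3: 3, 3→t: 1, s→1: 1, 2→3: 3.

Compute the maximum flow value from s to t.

5

Augment s→2→t: bottleneck 1. Total 1.
Augment s→3→t: bottleneck 1. Total 2.
Augment s→4→0→t: bottleneck 1. Total 3.
Augment s→2→0→t: bottleneck 1. Total 4.
Augment s→1→0→t: bottleneck 1. Total 5.
No augmenting path remains in the residual graph.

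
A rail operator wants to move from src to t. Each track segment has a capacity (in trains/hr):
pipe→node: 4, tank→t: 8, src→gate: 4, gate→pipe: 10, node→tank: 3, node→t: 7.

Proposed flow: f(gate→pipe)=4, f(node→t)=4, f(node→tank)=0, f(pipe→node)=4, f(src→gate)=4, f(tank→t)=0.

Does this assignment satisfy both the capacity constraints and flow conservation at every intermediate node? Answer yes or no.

Yes

Every edge has 0 ≤ f(e) ≤ cap(e).
At each intermediate node, inflow equals outflow.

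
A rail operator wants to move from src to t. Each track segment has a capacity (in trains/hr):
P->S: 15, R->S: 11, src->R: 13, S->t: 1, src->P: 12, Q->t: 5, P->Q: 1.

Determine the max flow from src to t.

2

Augment src->R->S->t: bottleneck 1. Total 1.
Augment src->P->Q->t: bottleneck 1. Total 2.
No augmenting path remains in the residual graph.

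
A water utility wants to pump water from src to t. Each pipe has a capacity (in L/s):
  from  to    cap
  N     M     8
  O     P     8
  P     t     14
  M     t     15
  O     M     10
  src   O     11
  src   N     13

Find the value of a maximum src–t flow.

Augment src->N->M->t: bottleneck 8. Total 8.
Augment src->O->M->t: bottleneck 7. Total 15.
Augment src->O->P->t: bottleneck 4. Total 19.
No augmenting path remains in the residual graph.

19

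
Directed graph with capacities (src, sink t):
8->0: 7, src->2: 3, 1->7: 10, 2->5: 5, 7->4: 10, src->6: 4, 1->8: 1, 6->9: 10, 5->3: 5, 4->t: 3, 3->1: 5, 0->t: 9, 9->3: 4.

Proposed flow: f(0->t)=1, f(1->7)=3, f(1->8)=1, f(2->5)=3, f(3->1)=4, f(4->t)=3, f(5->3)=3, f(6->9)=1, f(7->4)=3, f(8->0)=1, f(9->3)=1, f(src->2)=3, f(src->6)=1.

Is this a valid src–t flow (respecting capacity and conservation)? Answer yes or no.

Yes

Every edge has 0 ≤ f(e) ≤ cap(e).
At each intermediate node, inflow equals outflow.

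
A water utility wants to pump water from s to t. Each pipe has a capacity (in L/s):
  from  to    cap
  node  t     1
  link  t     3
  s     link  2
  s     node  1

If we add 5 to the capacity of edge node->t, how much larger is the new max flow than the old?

Original max flow = 3.
Edge node->t does not cross the min cut (source side {s}), so extra capacity there cannot help.
New max flow = 3. Increase = 0.

0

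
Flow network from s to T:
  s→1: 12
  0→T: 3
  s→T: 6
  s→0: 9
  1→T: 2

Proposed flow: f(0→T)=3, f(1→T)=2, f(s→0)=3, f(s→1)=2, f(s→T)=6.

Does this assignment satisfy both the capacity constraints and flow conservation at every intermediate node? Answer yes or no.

Yes

Every edge has 0 ≤ f(e) ≤ cap(e).
At each intermediate node, inflow equals outflow.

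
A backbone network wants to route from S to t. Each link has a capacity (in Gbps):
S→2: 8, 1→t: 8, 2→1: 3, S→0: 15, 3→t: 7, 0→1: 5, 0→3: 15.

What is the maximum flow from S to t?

15

Augment S→0→3→t: bottleneck 7. Total 7.
Augment S→0→1→t: bottleneck 5. Total 12.
Augment S→2→1→t: bottleneck 3. Total 15.
No augmenting path remains in the residual graph.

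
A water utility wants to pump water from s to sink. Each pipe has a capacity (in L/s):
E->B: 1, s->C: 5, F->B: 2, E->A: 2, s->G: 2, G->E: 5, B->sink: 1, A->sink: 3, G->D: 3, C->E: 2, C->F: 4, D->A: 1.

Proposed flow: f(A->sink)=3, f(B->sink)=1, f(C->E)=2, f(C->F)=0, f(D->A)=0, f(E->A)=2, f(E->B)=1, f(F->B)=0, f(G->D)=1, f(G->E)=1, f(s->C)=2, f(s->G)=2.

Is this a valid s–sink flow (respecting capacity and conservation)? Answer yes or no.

No

Conservation fails at D: inflow 1 ≠ outflow 0.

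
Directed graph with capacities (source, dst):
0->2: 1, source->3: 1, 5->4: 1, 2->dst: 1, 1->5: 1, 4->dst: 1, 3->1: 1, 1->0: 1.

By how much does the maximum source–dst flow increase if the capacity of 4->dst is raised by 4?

Original max flow = 1.
Edge 4->dst does not cross the min cut (source side {source}), so extra capacity there cannot help.
New max flow = 1. Increase = 0.

0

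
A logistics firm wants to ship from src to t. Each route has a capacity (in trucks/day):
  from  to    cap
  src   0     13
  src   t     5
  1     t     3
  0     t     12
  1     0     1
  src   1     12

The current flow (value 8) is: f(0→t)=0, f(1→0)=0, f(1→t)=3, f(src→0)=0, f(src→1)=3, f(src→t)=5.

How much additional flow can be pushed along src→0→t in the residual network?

12

Residual capacities along the path: src→0: 13, 0→t: 12.
Minimum is 12.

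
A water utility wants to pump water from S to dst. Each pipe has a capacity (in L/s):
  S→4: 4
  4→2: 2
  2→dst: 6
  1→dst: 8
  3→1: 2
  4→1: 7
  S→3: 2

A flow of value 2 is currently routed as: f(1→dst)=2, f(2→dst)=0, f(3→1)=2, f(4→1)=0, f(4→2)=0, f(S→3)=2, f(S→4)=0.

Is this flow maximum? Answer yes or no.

No

Residual path S→4→1→dst has bottleneck 4 > 0.
Pushing 4 along it raises the flow to 6, so the given flow is not maximum.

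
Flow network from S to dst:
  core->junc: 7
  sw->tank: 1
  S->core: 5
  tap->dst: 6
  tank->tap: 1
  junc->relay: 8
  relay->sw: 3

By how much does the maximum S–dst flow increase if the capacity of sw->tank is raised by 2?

0

Original max flow = 1.
Even with extra capacity on sw->tank, another cut of capacity 1 remains binding.
New max flow = 1. Increase = 0.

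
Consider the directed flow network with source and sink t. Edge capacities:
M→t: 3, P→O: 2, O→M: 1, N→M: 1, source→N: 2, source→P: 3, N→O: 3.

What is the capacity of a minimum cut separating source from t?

Max flow = 2 (via 2 augmenting paths).
In the residual at optimum, the set reachable from source is {N, O, P, source}.
Cut edges: N→M (cap 1), O→M (cap 1). Sum = 2.

2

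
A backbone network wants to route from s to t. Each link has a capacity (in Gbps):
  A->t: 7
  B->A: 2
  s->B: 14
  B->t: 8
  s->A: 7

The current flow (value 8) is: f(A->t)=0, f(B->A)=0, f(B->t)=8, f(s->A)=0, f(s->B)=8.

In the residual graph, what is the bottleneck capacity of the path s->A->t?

7

Residual capacities along the path: s->A: 7, A->t: 7.
Minimum is 7.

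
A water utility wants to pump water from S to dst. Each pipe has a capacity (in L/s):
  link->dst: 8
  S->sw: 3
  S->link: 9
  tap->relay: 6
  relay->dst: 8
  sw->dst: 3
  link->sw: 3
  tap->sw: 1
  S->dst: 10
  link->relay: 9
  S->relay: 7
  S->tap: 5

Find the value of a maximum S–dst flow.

Augment S->dst: bottleneck 10. Total 10.
Augment S->link->dst: bottleneck 8. Total 18.
Augment S->sw->dst: bottleneck 3. Total 21.
Augment S->relay->dst: bottleneck 7. Total 28.
Augment S->link->relay->dst: bottleneck 1. Total 29.
No augmenting path remains in the residual graph.

29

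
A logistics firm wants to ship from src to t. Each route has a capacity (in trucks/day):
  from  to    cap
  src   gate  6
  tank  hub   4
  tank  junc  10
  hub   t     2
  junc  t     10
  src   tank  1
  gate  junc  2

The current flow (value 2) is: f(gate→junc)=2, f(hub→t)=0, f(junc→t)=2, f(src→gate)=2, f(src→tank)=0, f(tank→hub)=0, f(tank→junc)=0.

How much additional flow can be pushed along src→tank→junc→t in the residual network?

Residual capacities along the path: src→tank: 1, tank→junc: 10, junc→t: 8.
Minimum is 1.

1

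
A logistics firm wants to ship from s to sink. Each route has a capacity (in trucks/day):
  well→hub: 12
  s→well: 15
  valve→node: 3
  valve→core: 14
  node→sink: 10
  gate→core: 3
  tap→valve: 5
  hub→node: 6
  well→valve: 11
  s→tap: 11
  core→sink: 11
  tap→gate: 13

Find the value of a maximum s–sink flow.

Augment s→well→hub→node→sink: bottleneck 6. Total 6.
Augment s→well→valve→node→sink: bottleneck 3. Total 9.
Augment s→well→valve→core→sink: bottleneck 6. Total 15.
Augment s→tap→valve→core→sink: bottleneck 5. Total 20.
No augmenting path remains in the residual graph.

20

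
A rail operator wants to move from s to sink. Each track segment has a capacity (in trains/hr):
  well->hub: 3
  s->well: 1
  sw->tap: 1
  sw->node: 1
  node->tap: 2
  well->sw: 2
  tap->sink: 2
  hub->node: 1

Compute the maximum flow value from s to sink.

Augment s->well->sw->tap->sink: bottleneck 1. Total 1.
No augmenting path remains in the residual graph.

1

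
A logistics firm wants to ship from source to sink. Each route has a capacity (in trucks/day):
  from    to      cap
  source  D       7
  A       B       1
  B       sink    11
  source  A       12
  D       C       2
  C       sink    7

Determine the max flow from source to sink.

Augment source->A->B->sink: bottleneck 1. Total 1.
Augment source->D->C->sink: bottleneck 2. Total 3.
No augmenting path remains in the residual graph.

3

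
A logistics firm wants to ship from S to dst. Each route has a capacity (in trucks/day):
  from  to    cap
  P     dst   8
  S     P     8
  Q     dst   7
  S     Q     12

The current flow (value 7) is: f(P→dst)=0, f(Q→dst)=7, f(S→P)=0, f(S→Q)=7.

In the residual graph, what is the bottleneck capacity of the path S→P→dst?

8

Residual capacities along the path: S→P: 8, P→dst: 8.
Minimum is 8.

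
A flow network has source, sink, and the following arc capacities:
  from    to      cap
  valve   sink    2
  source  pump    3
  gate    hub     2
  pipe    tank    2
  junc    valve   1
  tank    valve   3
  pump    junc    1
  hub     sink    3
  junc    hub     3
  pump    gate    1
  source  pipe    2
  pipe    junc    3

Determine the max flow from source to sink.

4

Augment source->pipe->tank->valve->sink: bottleneck 2. Total 2.
Augment source->pump->junc->hub->sink: bottleneck 1. Total 3.
Augment source->pump->gate->hub->sink: bottleneck 1. Total 4.
No augmenting path remains in the residual graph.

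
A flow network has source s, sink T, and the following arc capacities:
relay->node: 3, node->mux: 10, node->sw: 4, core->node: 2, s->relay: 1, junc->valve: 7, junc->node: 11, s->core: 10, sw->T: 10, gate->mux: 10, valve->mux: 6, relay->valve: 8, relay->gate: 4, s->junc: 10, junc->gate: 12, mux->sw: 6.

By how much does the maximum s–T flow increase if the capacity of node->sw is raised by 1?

Original max flow = 10.
Even with extra capacity on node->sw, another cut of capacity 10 remains binding.
New max flow = 10. Increase = 0.

0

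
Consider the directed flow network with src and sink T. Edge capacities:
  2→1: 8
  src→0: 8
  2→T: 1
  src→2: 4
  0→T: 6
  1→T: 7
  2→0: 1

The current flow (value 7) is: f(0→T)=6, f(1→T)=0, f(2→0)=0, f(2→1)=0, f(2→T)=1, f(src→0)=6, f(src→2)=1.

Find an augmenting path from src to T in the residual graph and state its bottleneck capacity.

src→2→1→T, bottleneck 3

Residual along src→2→1→T: src→2: 3, 2→1: 8, 1→T: 7.
Bottleneck = min = 3.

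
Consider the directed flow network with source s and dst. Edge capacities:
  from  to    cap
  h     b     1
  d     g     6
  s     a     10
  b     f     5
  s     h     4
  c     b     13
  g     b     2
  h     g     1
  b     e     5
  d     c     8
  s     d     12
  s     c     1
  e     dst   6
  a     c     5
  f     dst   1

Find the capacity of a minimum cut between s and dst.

Max flow = 6 (via 6 augmenting paths).
In the residual at optimum, the set reachable from s is {a, b, c, d, f, g, h, s}.
Cut edges: b->e (cap 5), f->dst (cap 1). Sum = 6.

6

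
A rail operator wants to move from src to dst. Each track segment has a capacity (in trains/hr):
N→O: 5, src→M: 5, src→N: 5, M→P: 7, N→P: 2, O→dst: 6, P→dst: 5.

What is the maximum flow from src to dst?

Augment src→M→P→dst: bottleneck 5. Total 5.
Augment src→N→O→dst: bottleneck 5. Total 10.
No augmenting path remains in the residual graph.

10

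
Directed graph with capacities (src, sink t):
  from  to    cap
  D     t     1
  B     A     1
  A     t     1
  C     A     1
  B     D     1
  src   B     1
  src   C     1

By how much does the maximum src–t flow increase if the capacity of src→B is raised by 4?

Original max flow = 2.
Even with extra capacity on src→B, another cut of capacity 2 remains binding.
New max flow = 2. Increase = 0.

0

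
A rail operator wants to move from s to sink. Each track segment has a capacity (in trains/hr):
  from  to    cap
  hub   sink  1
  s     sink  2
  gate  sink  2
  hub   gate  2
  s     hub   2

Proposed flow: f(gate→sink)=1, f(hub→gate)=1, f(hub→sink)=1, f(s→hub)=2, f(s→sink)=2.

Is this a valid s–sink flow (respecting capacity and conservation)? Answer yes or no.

Every edge has 0 ≤ f(e) ≤ cap(e).
At each intermediate node, inflow equals outflow.

Yes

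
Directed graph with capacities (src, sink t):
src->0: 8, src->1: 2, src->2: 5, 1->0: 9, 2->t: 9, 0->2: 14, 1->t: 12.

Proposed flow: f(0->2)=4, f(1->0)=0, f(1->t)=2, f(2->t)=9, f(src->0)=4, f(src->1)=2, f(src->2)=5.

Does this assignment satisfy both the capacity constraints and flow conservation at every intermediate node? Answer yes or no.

Every edge has 0 ≤ f(e) ≤ cap(e).
At each intermediate node, inflow equals outflow.

Yes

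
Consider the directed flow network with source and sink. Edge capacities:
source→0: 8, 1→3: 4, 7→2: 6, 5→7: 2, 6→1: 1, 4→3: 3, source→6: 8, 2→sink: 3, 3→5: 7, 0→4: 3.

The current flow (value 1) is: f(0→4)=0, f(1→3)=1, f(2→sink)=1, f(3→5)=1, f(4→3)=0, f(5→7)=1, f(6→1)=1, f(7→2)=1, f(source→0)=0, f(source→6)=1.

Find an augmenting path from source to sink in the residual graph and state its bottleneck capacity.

source→0→4→3→5→7→2→sink, bottleneck 1

Residual along source→0→4→3→5→7→2→sink: source→0: 8, 0→4: 3, 4→3: 3, 3→5: 6, 5→7: 1, 7→2: 5, 2→sink: 2.
Bottleneck = min = 1.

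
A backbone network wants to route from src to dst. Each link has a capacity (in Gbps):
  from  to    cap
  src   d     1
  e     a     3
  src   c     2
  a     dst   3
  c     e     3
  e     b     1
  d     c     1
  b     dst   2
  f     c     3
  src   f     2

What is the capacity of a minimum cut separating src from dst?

3

Max flow = 3 (via 3 augmenting paths).
In the residual at optimum, the set reachable from src is {c, d, f, src}.
Cut edges: c→e (cap 3). Sum = 3.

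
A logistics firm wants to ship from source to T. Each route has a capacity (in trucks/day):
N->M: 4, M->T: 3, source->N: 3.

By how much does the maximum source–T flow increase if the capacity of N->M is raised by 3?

0

Original max flow = 3.
Edge N->M does not cross the min cut (source side {source}), so extra capacity there cannot help.
New max flow = 3. Increase = 0.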